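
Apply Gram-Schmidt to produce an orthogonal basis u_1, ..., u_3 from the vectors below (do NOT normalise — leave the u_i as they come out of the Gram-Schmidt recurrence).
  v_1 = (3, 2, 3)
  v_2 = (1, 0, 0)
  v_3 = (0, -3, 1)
Orthogonal basis:
  u_1 = (3, 2, 3)
  u_2 = (13/22, -3/11, -9/22)
  u_3 = (0, -33/13, 22/13)

Apply the Gram-Schmidt recurrence
  u_1 = v_1
  u_i = v_i − Σ_{j<i} ((v_i · u_j) / (u_j · u_j)) · u_j.

Step by step this gives:
  u_1 = (3, 2, 3)
  u_2 = (13/22, -3/11, -9/22)
  u_3 = (0, -33/13, 22/13)

Orthogonality check:
  u_2 · u_1 = 0 (should be 0)
  u_3 · u_1 = 0 (should be 0)
  u_3 · u_2 = 0 (should be 0)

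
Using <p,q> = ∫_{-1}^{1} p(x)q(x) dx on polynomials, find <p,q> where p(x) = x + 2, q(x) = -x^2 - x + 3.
<p,q> = 10

Expand the product: p(x)·q(x) = -x^3 - 3*x^2 + x + 6.
∫_{-1}^{1} of each monomial x^k gives [2/(k+1) if k even, 0 if k odd]. Integrating term-by-term (or equivalently evaluating the antiderivative F(x) = -x^4/4 - x^3 + x^2/2 + 6*x at the endpoints):
  F(1) − F(−1) = 21/4 − (-19/4) = 10.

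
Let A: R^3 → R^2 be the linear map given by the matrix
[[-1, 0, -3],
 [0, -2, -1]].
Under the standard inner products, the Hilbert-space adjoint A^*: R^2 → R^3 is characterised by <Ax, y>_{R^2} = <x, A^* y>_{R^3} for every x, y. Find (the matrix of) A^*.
A^* = A^T =
[[-1, 0],
 [0, -2],
 [-3, -1]]

For real matrices with standard dot products, the defining identity <Ax, y> = <x, A^* y> gives (Ax)^T y = x^T (A^*) y, i.e. x^T A^T y = x^T (A^*) y. Since this holds for all x, y, we must have A^* = A^T. Therefore
A^* =
[[-1, 0],
 [0, -2],
 [-3, -1]].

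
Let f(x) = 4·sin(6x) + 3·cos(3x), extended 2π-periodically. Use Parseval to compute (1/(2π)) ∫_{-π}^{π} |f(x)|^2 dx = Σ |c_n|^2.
Σ |c_n|^2 = 25/2

Expand |f|^2 and use orthogonality of {sin(nx), cos(mx)} on [-π, π]:
  ∫_{-π}^{π} sin(nx)^2 dx = π, ∫ cos(mx)^2 dx = π, and cross terms integrate to 0.
So ∫_{-π}^{π} f(x)^2 dx = 4^2 · π + 3^2 · π = (16 + 9)π.
Divide by 2π: (16 + 9)/2 = 25/2.
By Parseval, this equals Σ |c_n|^2.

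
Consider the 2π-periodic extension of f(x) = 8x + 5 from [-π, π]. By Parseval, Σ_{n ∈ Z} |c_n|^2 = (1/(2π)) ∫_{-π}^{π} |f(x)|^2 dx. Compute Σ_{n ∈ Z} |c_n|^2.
Σ |c_n|^2 = 64π^2/3 + 25

Expand and integrate term by term over [-π, π]:
  ∫ (8x)^2 dx = 64·(2π^3/3); ∫ 2·8·(5)·x dx = 0 (odd integrand); ∫ 5^2 dx = 25·2π.
So (1/(2π)) ∫_{-π}^{π} (8x + 5)^2 dx = 64π^2/3 + 25 = 64π^2/3 + 25.
Parseval ⇒ Σ |c_n|^2 = 64π^2/3 + 25.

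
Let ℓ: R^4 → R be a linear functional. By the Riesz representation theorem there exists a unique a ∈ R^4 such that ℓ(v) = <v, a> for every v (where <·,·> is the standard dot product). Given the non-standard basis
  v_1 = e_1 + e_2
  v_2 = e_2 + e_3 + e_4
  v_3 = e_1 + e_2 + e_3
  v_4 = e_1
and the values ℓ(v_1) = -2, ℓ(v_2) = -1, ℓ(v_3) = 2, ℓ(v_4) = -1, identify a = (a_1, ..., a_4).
a = (-1, -1, 4, -4)

Write a = (a_1, ..., a_4) in the standard basis. For each basis vector v_i, ℓ(v_i) = <v_i, a> is a linear equation in the a_j's. Collect the n equations into a matrix system V a = ℓ, where row i of V is v_i (expressed in the standard basis). Since V is invertible (lower-triangular with 1s on the diagonal, up to permutation), solve by back-substitution:
  V =
[[1, 1, 0, 0],
 [0, 1, 1, 1],
 [1, 1, 1, 0],
 [1, 0, 0, 0]]
  V a = (-2, -1, 2, -1)
Solving gives a = (-1, -1, 4, -4).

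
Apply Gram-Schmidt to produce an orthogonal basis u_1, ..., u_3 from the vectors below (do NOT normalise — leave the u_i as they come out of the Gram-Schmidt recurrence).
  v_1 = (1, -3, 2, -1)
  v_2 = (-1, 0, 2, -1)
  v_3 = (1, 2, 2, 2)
Orthogonal basis:
  u_1 = (1, -3, 2, -1)
  u_2 = (-19/15, 4/5, 22/15, -11/15)
  u_3 = (123/74, 41/37, 69/37, 153/74)

Apply the Gram-Schmidt recurrence
  u_1 = v_1
  u_i = v_i − Σ_{j<i} ((v_i · u_j) / (u_j · u_j)) · u_j.

Step by step this gives:
  u_1 = (1, -3, 2, -1)
  u_2 = (-19/15, 4/5, 22/15, -11/15)
  u_3 = (123/74, 41/37, 69/37, 153/74)

Orthogonality check:
  u_2 · u_1 = 0 (should be 0)
  u_3 · u_1 = 0 (should be 0)
  u_3 · u_2 = 0 (should be 0)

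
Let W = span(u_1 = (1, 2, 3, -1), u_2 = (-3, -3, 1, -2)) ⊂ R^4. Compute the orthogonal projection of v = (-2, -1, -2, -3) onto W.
proj_W(v) = (-610/329, -719/329, -160/329, -225/329)

Set up U = [u_1 | ... | u_2] ∈ R^(4×2). The projector onto W = col(U) is P = U (U^T U)^(-1) U^T.
Compute U^T U =
  [15, -4]
  [-4, 23],
and U^T v = (-7, 13).
Solve U^T U · c = U^T v for the coefficients: c = (-109/329, 167/329). The projection is proj_W(v) = U c.
Check: (v - proj_W(v)) · u_1 = 0  (should be 0).
Check: (v - proj_W(v)) · u_2 = 0  (should be 0).
Result: proj_W(v) = (-610/329, -719/329, -160/329, -225/329).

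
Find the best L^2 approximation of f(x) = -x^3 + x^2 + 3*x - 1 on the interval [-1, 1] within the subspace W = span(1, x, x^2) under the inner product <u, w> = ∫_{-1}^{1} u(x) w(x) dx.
g(x) = x^2 + 12*x/5 - 1

The best approximation g ∈ W is the orthogonal projection of f onto W. Writing g = a_0 + a_1 x + a_2 x^2, the coefficients solve the normal equations G · a = b where
  G_{ij} = <φ_i, φ_j> and b_i = <f, φ_i>, with φ_0 = 1, φ_1 = x, φ_2 = x^2.
G =
  [2, 0, 2/3]
  [0, 2/3, 0]
  [2/3, 0, 2/5],
b = (-4/3, 8/5, -4/15).
Solving gives a_0 = -1, a_1 = 12/5, a_2 = 1, so
  g(x) = x^2 + 12*x/5 - 1.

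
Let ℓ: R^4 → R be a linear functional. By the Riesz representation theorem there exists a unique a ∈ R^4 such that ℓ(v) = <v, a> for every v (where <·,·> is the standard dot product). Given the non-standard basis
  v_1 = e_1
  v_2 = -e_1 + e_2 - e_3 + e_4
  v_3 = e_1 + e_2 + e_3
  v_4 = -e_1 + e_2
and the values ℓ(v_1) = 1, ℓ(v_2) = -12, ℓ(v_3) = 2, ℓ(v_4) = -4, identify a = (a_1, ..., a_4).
a = (1, -3, 4, -4)

Write a = (a_1, ..., a_4) in the standard basis. For each basis vector v_i, ℓ(v_i) = <v_i, a> is a linear equation in the a_j's. Collect the n equations into a matrix system V a = ℓ, where row i of V is v_i (expressed in the standard basis). Since V is invertible (lower-triangular with 1s on the diagonal, up to permutation), solve by back-substitution:
  V =
[[1, 0, 0, 0],
 [-1, 1, -1, 1],
 [1, 1, 1, 0],
 [-1, 1, 0, 0]]
  V a = (1, -12, 2, -4)
Solving gives a = (1, -3, 4, -4).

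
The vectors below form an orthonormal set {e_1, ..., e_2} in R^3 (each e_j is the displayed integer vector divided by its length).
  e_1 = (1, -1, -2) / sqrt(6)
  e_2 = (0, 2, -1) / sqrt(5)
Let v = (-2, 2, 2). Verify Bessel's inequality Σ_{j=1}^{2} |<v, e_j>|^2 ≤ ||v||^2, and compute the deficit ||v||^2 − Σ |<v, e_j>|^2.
Σ |<v, e_j>|^2 = 172/15; ||v||^2 = 12; deficit = 8/15

Write each e_j = u_j / sqrt(<u_j, u_j>) where u_j is the displayed integer vector. Then <v, e_j> = <v, u_j> / sqrt(<u_j, u_j>), so |<v, e_j>|^2 = <v, u_j>^2 / <u_j, u_j>.
Coefficients: <v, e_1> = -8/sqrt(6), <v, e_2> = 2/sqrt(5).
Square and sum: Σ |<v, e_j>|^2 = 172/15.
Compute ||v||^2 = v·v = 12.
Deficit = 12 − 172/15 = 8/15 ≥ 0, confirming Bessel's inequality. (The deficit equals ||v − Σ <v,e_j> e_j||^2, the squared distance from v to span{e_j}.)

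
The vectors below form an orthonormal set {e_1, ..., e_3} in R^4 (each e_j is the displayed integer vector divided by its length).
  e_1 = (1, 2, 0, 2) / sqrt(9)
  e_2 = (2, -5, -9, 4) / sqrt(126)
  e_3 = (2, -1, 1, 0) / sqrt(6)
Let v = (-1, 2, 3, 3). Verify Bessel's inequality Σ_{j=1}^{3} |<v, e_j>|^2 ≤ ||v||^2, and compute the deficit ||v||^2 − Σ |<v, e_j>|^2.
Σ |<v, e_j>|^2 = 314/21; ||v||^2 = 23; deficit = 169/21

Write each e_j = u_j / sqrt(<u_j, u_j>) where u_j is the displayed integer vector. Then <v, e_j> = <v, u_j> / sqrt(<u_j, u_j>), so |<v, e_j>|^2 = <v, u_j>^2 / <u_j, u_j>.
Coefficients: <v, e_1> = 9/sqrt(9), <v, e_2> = -27/sqrt(126), <v, e_3> = -1/sqrt(6).
Square and sum: Σ |<v, e_j>|^2 = 314/21.
Compute ||v||^2 = v·v = 23.
Deficit = 23 − 314/21 = 169/21 ≥ 0, confirming Bessel's inequality. (The deficit equals ||v − Σ <v,e_j> e_j||^2, the squared distance from v to span{e_j}.)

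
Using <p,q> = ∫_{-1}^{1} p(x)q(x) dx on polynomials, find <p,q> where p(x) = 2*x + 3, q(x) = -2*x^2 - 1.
<p,q> = -10

Expand the product: p(x)·q(x) = -4*x^3 - 6*x^2 - 2*x - 3.
∫_{-1}^{1} of each monomial x^k gives [2/(k+1) if k even, 0 if k odd]. Integrating term-by-term (or equivalently evaluating the antiderivative F(x) = -x^4 - 2*x^3 - x^2 - 3*x at the endpoints):
  F(1) − F(−1) = -7 − (3) = -10.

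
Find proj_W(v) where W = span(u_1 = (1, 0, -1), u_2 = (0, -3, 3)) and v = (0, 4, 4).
proj_W(v) = (-8/3, 4/3, 4/3)

Set up U = [u_1 | ... | u_2] ∈ R^(3×2). The projector onto W = col(U) is P = U (U^T U)^(-1) U^T.
Compute U^T U =
  [2, -3]
  [-3, 18],
and U^T v = (-4, 0).
Solve U^T U · c = U^T v for the coefficients: c = (-8/3, -4/9). The projection is proj_W(v) = U c.
Check: (v - proj_W(v)) · u_1 = 0  (should be 0).
Check: (v - proj_W(v)) · u_2 = 0  (should be 0).
Result: proj_W(v) = (-8/3, 4/3, 4/3).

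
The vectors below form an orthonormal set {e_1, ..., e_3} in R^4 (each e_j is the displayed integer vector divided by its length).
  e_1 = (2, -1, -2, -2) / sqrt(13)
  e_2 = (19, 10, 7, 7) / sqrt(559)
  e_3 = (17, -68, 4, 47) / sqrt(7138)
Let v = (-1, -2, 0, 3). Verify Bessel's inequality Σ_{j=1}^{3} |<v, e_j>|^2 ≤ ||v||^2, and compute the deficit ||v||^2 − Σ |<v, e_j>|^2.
Σ |<v, e_j>|^2 = 125*2**(101/203)*3**(17/29)*5**(55/203)*7**(76/203)/84; ||v||^2 = 14; deficit = 98/83

Write each e_j = u_j / sqrt(<u_j, u_j>) where u_j is the displayed integer vector. Then <v, e_j> = <v, u_j> / sqrt(<u_j, u_j>), so |<v, e_j>|^2 = <v, u_j>^2 / <u_j, u_j>.
Coefficients: <v, e_1> = -6/sqrt(13), <v, e_2> = -18/sqrt(559), <v, e_3> = 260/sqrt(7138).
Square and sum: Σ |<v, e_j>|^2 = 125*2**(101/203)*3**(17/29)*5**(55/203)*7**(76/203)/84.
Compute ||v||^2 = v·v = 14.
Deficit = 14 − 125*2**(101/203)*3**(17/29)*5**(55/203)*7**(76/203)/84 = 98/83 ≥ 0, confirming Bessel's inequality. (The deficit equals ||v − Σ <v,e_j> e_j||^2, the squared distance from v to span{e_j}.)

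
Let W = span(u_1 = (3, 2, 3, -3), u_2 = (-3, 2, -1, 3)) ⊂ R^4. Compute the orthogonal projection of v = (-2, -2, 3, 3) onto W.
proj_W(v) = (-129/106, -4/53, -45/53, 129/106)

Set up U = [u_1 | ... | u_2] ∈ R^(4×2). The projector onto W = col(U) is P = U (U^T U)^(-1) U^T.
Compute U^T U =
  [31, -17]
  [-17, 23],
and U^T v = (-10, 8).
Solve U^T U · c = U^T v for the coefficients: c = (-47/212, 39/212). The projection is proj_W(v) = U c.
Check: (v - proj_W(v)) · u_1 = 0  (should be 0).
Check: (v - proj_W(v)) · u_2 = 0  (should be 0).
Result: proj_W(v) = (-129/106, -4/53, -45/53, 129/106).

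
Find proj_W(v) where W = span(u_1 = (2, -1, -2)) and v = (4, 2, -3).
proj_W(v) = (8/3, -4/3, -8/3)

Set up U = [u_1 | ... | u_1] ∈ R^(3×1). The projector onto W = col(U) is P = U (U^T U)^(-1) U^T.
Compute U^T U =
  [9],
and U^T v = (12).
Solve U^T U · c = U^T v for the coefficients: c = (4/3). The projection is proj_W(v) = U c.
Check: (v - proj_W(v)) · u_1 = 0  (should be 0).
Result: proj_W(v) = (8/3, -4/3, -8/3).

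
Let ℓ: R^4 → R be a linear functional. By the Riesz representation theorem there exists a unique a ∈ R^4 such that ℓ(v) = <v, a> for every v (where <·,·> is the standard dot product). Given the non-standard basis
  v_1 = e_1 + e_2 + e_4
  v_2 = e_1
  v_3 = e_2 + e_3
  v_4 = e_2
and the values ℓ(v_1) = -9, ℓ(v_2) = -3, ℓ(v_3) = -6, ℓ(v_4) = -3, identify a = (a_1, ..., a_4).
a = (-3, -3, -3, -3)

Write a = (a_1, ..., a_4) in the standard basis. For each basis vector v_i, ℓ(v_i) = <v_i, a> is a linear equation in the a_j's. Collect the n equations into a matrix system V a = ℓ, where row i of V is v_i (expressed in the standard basis). Since V is invertible (lower-triangular with 1s on the diagonal, up to permutation), solve by back-substitution:
  V =
[[1, 1, 0, 1],
 [1, 0, 0, 0],
 [0, 1, 1, 0],
 [0, 1, 0, 0]]
  V a = (-9, -3, -6, -3)
Solving gives a = (-3, -3, -3, -3).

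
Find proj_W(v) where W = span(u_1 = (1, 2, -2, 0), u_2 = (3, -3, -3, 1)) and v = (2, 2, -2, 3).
proj_W(v) = (406/243, 353/243, -659/243, 17/81)

Set up U = [u_1 | ... | u_2] ∈ R^(4×2). The projector onto W = col(U) is P = U (U^T U)^(-1) U^T.
Compute U^T U =
  [9, 3]
  [3, 28],
and U^T v = (10, 9).
Solve U^T U · c = U^T v for the coefficients: c = (253/243, 17/81). The projection is proj_W(v) = U c.
Check: (v - proj_W(v)) · u_1 = 0  (should be 0).
Check: (v - proj_W(v)) · u_2 = 0  (should be 0).
Result: proj_W(v) = (406/243, 353/243, -659/243, 17/81).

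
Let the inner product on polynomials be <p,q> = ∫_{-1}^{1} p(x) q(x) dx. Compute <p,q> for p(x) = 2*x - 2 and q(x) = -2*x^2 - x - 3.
<p,q> = 40/3

Expand the product: p(x)·q(x) = -4*x^3 + 2*x^2 - 4*x + 6.
∫_{-1}^{1} of each monomial x^k gives [2/(k+1) if k even, 0 if k odd]. Integrating term-by-term (or equivalently evaluating the antiderivative F(x) = -x^4 + 2*x^3/3 - 2*x^2 + 6*x at the endpoints):
  F(1) − F(−1) = 11/3 − (-29/3) = 40/3.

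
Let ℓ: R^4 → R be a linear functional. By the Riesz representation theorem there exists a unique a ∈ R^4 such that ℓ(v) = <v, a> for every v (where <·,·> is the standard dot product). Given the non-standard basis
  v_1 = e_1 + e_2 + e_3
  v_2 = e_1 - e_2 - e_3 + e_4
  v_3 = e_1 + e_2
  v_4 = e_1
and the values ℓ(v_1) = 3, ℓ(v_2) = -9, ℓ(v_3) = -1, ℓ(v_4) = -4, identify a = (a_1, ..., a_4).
a = (-4, 3, 4, 2)

Write a = (a_1, ..., a_4) in the standard basis. For each basis vector v_i, ℓ(v_i) = <v_i, a> is a linear equation in the a_j's. Collect the n equations into a matrix system V a = ℓ, where row i of V is v_i (expressed in the standard basis). Since V is invertible (lower-triangular with 1s on the diagonal, up to permutation), solve by back-substitution:
  V =
[[1, 1, 1, 0],
 [1, -1, -1, 1],
 [1, 1, 0, 0],
 [1, 0, 0, 0]]
  V a = (3, -9, -1, -4)
Solving gives a = (-4, 3, 4, 2).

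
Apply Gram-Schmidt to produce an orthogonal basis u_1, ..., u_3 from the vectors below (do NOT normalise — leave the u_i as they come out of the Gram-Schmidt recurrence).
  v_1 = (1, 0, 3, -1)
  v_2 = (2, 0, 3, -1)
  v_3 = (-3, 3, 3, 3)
Orthogonal basis:
  u_1 = (1, 0, 3, -1)
  u_2 = (10/11, 0, -3/11, 1/11)
  u_3 = (0, 3, 6/5, 18/5)

Apply the Gram-Schmidt recurrence
  u_1 = v_1
  u_i = v_i − Σ_{j<i} ((v_i · u_j) / (u_j · u_j)) · u_j.

Step by step this gives:
  u_1 = (1, 0, 3, -1)
  u_2 = (10/11, 0, -3/11, 1/11)
  u_3 = (0, 3, 6/5, 18/5)

Orthogonality check:
  u_2 · u_1 = 0 (should be 0)
  u_3 · u_1 = 0 (should be 0)
  u_3 · u_2 = 0 (should be 0)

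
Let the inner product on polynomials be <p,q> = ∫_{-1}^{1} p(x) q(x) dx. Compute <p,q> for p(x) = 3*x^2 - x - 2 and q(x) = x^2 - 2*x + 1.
<p,q> = -4/5

Expand the product: p(x)·q(x) = 3*x^4 - 7*x^3 + 3*x^2 + 3*x - 2.
∫_{-1}^{1} of each monomial x^k gives [2/(k+1) if k even, 0 if k odd]. Integrating term-by-term (or equivalently evaluating the antiderivative F(x) = 3*x^5/5 - 7*x^4/4 + x^3 + 3*x^2/2 - 2*x at the endpoints):
  F(1) − F(−1) = -13/20 − (3/20) = -4/5.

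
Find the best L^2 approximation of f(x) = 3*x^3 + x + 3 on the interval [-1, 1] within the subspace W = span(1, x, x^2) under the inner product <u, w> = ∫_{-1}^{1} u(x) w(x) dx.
g(x) = 14*x/5 + 3

The best approximation g ∈ W is the orthogonal projection of f onto W. Writing g = a_0 + a_1 x + a_2 x^2, the coefficients solve the normal equations G · a = b where
  G_{ij} = <φ_i, φ_j> and b_i = <f, φ_i>, with φ_0 = 1, φ_1 = x, φ_2 = x^2.
G =
  [2, 0, 2/3]
  [0, 2/3, 0]
  [2/3, 0, 2/5],
b = (6, 28/15, 2).
Solving gives a_0 = 3, a_1 = 14/5, a_2 = 0, so
  g(x) = 14*x/5 + 3.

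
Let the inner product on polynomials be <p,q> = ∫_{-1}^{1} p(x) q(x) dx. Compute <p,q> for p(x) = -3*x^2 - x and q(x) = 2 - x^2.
<p,q> = -14/5

Expand the product: p(x)·q(x) = 3*x^4 + x^3 - 6*x^2 - 2*x.
∫_{-1}^{1} of each monomial x^k gives [2/(k+1) if k even, 0 if k odd]. Integrating term-by-term (or equivalently evaluating the antiderivative F(x) = 3*x^5/5 + x^4/4 - 2*x^3 - x^2 at the endpoints):
  F(1) − F(−1) = -43/20 − (13/20) = -14/5.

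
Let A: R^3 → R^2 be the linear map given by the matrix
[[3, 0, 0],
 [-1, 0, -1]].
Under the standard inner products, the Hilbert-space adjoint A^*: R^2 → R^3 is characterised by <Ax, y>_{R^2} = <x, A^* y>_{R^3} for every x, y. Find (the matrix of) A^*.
A^* = A^T =
[[3, -1],
 [0, 0],
 [0, -1]]

For real matrices with standard dot products, the defining identity <Ax, y> = <x, A^* y> gives (Ax)^T y = x^T (A^*) y, i.e. x^T A^T y = x^T (A^*) y. Since this holds for all x, y, we must have A^* = A^T. Therefore
A^* =
[[3, -1],
 [0, 0],
 [0, -1]].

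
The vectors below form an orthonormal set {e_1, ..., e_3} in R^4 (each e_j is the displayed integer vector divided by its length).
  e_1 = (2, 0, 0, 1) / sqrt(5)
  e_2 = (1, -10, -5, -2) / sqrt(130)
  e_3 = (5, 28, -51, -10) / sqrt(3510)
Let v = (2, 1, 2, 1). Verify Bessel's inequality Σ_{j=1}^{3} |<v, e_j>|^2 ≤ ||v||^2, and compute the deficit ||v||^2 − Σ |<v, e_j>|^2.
Σ |<v, e_j>|^2 = 1301/135; ||v||^2 = 10; deficit = 49/135

Write each e_j = u_j / sqrt(<u_j, u_j>) where u_j is the displayed integer vector. Then <v, e_j> = <v, u_j> / sqrt(<u_j, u_j>), so |<v, e_j>|^2 = <v, u_j>^2 / <u_j, u_j>.
Coefficients: <v, e_1> = 5/sqrt(5), <v, e_2> = -20/sqrt(130), <v, e_3> = -74/sqrt(3510).
Square and sum: Σ |<v, e_j>|^2 = 1301/135.
Compute ||v||^2 = v·v = 10.
Deficit = 10 − 1301/135 = 49/135 ≥ 0, confirming Bessel's inequality. (The deficit equals ||v − Σ <v,e_j> e_j||^2, the squared distance from v to span{e_j}.)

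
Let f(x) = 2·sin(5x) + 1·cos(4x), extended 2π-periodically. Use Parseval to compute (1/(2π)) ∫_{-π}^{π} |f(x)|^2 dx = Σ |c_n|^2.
Σ |c_n|^2 = 5/2

Expand |f|^2 and use orthogonality of {sin(nx), cos(mx)} on [-π, π]:
  ∫_{-π}^{π} sin(nx)^2 dx = π, ∫ cos(mx)^2 dx = π, and cross terms integrate to 0.
So ∫_{-π}^{π} f(x)^2 dx = 2^2 · π + 1^2 · π = (4 + 1)π.
Divide by 2π: (4 + 1)/2 = 5/2.
By Parseval, this equals Σ |c_n|^2.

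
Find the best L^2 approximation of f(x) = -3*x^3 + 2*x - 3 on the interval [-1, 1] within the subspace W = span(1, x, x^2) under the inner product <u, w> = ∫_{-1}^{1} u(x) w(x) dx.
g(x) = x/5 - 3

The best approximation g ∈ W is the orthogonal projection of f onto W. Writing g = a_0 + a_1 x + a_2 x^2, the coefficients solve the normal equations G · a = b where
  G_{ij} = <φ_i, φ_j> and b_i = <f, φ_i>, with φ_0 = 1, φ_1 = x, φ_2 = x^2.
G =
  [2, 0, 2/3]
  [0, 2/3, 0]
  [2/3, 0, 2/5],
b = (-6, 2/15, -2).
Solving gives a_0 = -3, a_1 = 1/5, a_2 = 0, so
  g(x) = x/5 - 3.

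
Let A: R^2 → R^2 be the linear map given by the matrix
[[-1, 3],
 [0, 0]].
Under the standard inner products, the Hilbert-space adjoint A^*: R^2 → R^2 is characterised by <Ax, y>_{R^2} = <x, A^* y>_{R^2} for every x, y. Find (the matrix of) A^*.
A^* = A^T =
[[-1, 0],
 [3, 0]]

For real matrices with standard dot products, the defining identity <Ax, y> = <x, A^* y> gives (Ax)^T y = x^T (A^*) y, i.e. x^T A^T y = x^T (A^*) y. Since this holds for all x, y, we must have A^* = A^T. Therefore
A^* =
[[-1, 0],
 [3, 0]].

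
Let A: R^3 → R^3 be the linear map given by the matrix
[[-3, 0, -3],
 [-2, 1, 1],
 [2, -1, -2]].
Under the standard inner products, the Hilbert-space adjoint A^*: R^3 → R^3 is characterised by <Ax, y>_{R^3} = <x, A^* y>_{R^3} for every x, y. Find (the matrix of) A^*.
A^* = A^T =
[[-3, -2, 2],
 [0, 1, -1],
 [-3, 1, -2]]

For real matrices with standard dot products, the defining identity <Ax, y> = <x, A^* y> gives (Ax)^T y = x^T (A^*) y, i.e. x^T A^T y = x^T (A^*) y. Since this holds for all x, y, we must have A^* = A^T. Therefore
A^* =
[[-3, -2, 2],
 [0, 1, -1],
 [-3, 1, -2]].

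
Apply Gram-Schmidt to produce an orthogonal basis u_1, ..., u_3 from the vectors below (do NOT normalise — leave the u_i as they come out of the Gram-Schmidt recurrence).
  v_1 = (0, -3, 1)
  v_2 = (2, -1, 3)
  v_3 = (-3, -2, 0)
Orthogonal basis:
  u_1 = (0, -3, 1)
  u_2 = (2, 4/5, 12/5)
  u_3 = (-20/13, 5/13, 15/13)

Apply the Gram-Schmidt recurrence
  u_1 = v_1
  u_i = v_i − Σ_{j<i} ((v_i · u_j) / (u_j · u_j)) · u_j.

Step by step this gives:
  u_1 = (0, -3, 1)
  u_2 = (2, 4/5, 12/5)
  u_3 = (-20/13, 5/13, 15/13)

Orthogonality check:
  u_2 · u_1 = 0 (should be 0)
  u_3 · u_1 = 0 (should be 0)
  u_3 · u_2 = 0 (should be 0)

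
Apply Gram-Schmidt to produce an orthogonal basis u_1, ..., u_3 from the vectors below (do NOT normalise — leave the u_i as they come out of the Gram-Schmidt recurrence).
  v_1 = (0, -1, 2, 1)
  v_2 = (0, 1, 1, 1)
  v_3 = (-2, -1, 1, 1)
Orthogonal basis:
  u_1 = (0, -1, 2, 1)
  u_2 = (0, 4/3, 1/3, 2/3)
  u_3 = (-2, -1/7, -2/7, 3/7)

Apply the Gram-Schmidt recurrence
  u_1 = v_1
  u_i = v_i − Σ_{j<i} ((v_i · u_j) / (u_j · u_j)) · u_j.

Step by step this gives:
  u_1 = (0, -1, 2, 1)
  u_2 = (0, 4/3, 1/3, 2/3)
  u_3 = (-2, -1/7, -2/7, 3/7)

Orthogonality check:
  u_2 · u_1 = 0 (should be 0)
  u_3 · u_1 = 0 (should be 0)
  u_3 · u_2 = 0 (should be 0)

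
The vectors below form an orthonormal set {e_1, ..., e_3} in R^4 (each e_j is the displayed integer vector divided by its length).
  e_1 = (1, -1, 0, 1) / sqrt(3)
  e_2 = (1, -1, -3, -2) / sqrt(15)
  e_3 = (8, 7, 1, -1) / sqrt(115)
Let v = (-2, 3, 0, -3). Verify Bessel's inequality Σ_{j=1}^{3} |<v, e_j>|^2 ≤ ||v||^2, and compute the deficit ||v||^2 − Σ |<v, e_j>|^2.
Σ |<v, e_j>|^2 = 505/23; ||v||^2 = 22; deficit = 1/23

Write each e_j = u_j / sqrt(<u_j, u_j>) where u_j is the displayed integer vector. Then <v, e_j> = <v, u_j> / sqrt(<u_j, u_j>), so |<v, e_j>|^2 = <v, u_j>^2 / <u_j, u_j>.
Coefficients: <v, e_1> = -8/sqrt(3), <v, e_2> = 1/sqrt(15), <v, e_3> = 8/sqrt(115).
Square and sum: Σ |<v, e_j>|^2 = 505/23.
Compute ||v||^2 = v·v = 22.
Deficit = 22 − 505/23 = 1/23 ≥ 0, confirming Bessel's inequality. (The deficit equals ||v − Σ <v,e_j> e_j||^2, the squared distance from v to span{e_j}.)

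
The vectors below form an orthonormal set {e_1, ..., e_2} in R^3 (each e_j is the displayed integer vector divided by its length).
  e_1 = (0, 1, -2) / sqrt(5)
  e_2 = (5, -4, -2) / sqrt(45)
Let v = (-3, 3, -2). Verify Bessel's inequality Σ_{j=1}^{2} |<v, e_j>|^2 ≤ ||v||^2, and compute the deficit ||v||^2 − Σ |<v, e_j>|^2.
Σ |<v, e_j>|^2 = 194/9; ||v||^2 = 22; deficit = 4/9

Write each e_j = u_j / sqrt(<u_j, u_j>) where u_j is the displayed integer vector. Then <v, e_j> = <v, u_j> / sqrt(<u_j, u_j>), so |<v, e_j>|^2 = <v, u_j>^2 / <u_j, u_j>.
Coefficients: <v, e_1> = 7/sqrt(5), <v, e_2> = -23/sqrt(45).
Square and sum: Σ |<v, e_j>|^2 = 194/9.
Compute ||v||^2 = v·v = 22.
Deficit = 22 − 194/9 = 4/9 ≥ 0, confirming Bessel's inequality. (The deficit equals ||v − Σ <v,e_j> e_j||^2, the squared distance from v to span{e_j}.)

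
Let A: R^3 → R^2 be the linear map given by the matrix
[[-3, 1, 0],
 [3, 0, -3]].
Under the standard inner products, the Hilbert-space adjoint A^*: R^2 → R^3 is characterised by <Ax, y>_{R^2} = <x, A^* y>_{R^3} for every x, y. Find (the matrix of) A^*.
A^* = A^T =
[[-3, 3],
 [1, 0],
 [0, -3]]

For real matrices with standard dot products, the defining identity <Ax, y> = <x, A^* y> gives (Ax)^T y = x^T (A^*) y, i.e. x^T A^T y = x^T (A^*) y. Since this holds for all x, y, we must have A^* = A^T. Therefore
A^* =
[[-3, 3],
 [1, 0],
 [0, -3]].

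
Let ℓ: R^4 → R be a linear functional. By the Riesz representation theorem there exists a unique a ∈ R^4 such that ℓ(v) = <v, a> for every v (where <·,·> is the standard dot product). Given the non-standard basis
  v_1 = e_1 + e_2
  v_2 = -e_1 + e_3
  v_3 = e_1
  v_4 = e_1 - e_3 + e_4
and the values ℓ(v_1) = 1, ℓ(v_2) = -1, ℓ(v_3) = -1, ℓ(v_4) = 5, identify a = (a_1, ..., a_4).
a = (-1, 2, -2, 4)

Write a = (a_1, ..., a_4) in the standard basis. For each basis vector v_i, ℓ(v_i) = <v_i, a> is a linear equation in the a_j's. Collect the n equations into a matrix system V a = ℓ, where row i of V is v_i (expressed in the standard basis). Since V is invertible (lower-triangular with 1s on the diagonal, up to permutation), solve by back-substitution:
  V =
[[1, 1, 0, 0],
 [-1, 0, 1, 0],
 [1, 0, 0, 0],
 [1, 0, -1, 1]]
  V a = (1, -1, -1, 5)
Solving gives a = (-1, 2, -2, 4).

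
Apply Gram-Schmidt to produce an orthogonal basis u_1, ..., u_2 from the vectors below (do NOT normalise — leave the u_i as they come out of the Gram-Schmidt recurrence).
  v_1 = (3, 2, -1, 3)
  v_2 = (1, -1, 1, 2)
Orthogonal basis:
  u_1 = (3, 2, -1, 3)
  u_2 = (5/23, -35/23, 29/23, 28/23)

Apply the Gram-Schmidt recurrence
  u_1 = v_1
  u_i = v_i − Σ_{j<i} ((v_i · u_j) / (u_j · u_j)) · u_j.

Step by step this gives:
  u_1 = (3, 2, -1, 3)
  u_2 = (5/23, -35/23, 29/23, 28/23)

Orthogonality check:
  u_2 · u_1 = 0 (should be 0)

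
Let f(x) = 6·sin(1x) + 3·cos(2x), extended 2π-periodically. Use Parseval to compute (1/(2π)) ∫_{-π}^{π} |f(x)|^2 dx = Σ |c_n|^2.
Σ |c_n|^2 = 45/2

Expand |f|^2 and use orthogonality of {sin(nx), cos(mx)} on [-π, π]:
  ∫_{-π}^{π} sin(nx)^2 dx = π, ∫ cos(mx)^2 dx = π, and cross terms integrate to 0.
So ∫_{-π}^{π} f(x)^2 dx = 6^2 · π + 3^2 · π = (36 + 9)π.
Divide by 2π: (36 + 9)/2 = 45/2.
By Parseval, this equals Σ |c_n|^2.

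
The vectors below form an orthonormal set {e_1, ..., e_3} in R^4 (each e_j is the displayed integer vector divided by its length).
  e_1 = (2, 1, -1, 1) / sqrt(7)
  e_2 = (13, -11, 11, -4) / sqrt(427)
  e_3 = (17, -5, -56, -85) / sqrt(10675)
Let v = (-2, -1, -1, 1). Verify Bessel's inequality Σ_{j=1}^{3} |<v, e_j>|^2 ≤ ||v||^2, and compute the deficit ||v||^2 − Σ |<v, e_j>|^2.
Σ |<v, e_j>|^2 = 649/175; ||v||^2 = 7; deficit = 576/175

Write each e_j = u_j / sqrt(<u_j, u_j>) where u_j is the displayed integer vector. Then <v, e_j> = <v, u_j> / sqrt(<u_j, u_j>), so |<v, e_j>|^2 = <v, u_j>^2 / <u_j, u_j>.
Coefficients: <v, e_1> = -3/sqrt(7), <v, e_2> = -30/sqrt(427), <v, e_3> = -58/sqrt(10675).
Square and sum: Σ |<v, e_j>|^2 = 649/175.
Compute ||v||^2 = v·v = 7.
Deficit = 7 − 649/175 = 576/175 ≥ 0, confirming Bessel's inequality. (The deficit equals ||v − Σ <v,e_j> e_j||^2, the squared distance from v to span{e_j}.)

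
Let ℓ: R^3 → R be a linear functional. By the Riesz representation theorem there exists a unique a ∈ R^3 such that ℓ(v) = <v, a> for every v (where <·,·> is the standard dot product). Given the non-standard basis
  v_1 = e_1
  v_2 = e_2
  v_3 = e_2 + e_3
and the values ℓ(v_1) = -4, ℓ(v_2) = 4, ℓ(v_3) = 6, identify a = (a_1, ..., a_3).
a = (-4, 4, 2)

Write a = (a_1, ..., a_3) in the standard basis. For each basis vector v_i, ℓ(v_i) = <v_i, a> is a linear equation in the a_j's. Collect the n equations into a matrix system V a = ℓ, where row i of V is v_i (expressed in the standard basis). Since V is invertible (lower-triangular with 1s on the diagonal, up to permutation), solve by back-substitution:
  V =
[[1, 0, 0],
 [0, 1, 0],
 [0, 1, 1]]
  V a = (-4, 4, 6)
Solving gives a = (-4, 4, 2).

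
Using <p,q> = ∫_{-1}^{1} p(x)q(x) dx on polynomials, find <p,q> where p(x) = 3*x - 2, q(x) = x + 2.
<p,q> = -6

Expand the product: p(x)·q(x) = 3*x^2 + 4*x - 4.
∫_{-1}^{1} of each monomial x^k gives [2/(k+1) if k even, 0 if k odd]. Integrating term-by-term (or equivalently evaluating the antiderivative F(x) = x^3 + 2*x^2 - 4*x at the endpoints):
  F(1) − F(−1) = -1 − (5) = -6.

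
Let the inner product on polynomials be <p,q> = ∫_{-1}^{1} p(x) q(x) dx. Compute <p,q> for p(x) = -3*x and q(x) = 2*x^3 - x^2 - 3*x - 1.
<p,q> = 18/5

Expand the product: p(x)·q(x) = -6*x^4 + 3*x^3 + 9*x^2 + 3*x.
∫_{-1}^{1} of each monomial x^k gives [2/(k+1) if k even, 0 if k odd]. Integrating term-by-term (or equivalently evaluating the antiderivative F(x) = -6*x^5/5 + 3*x^4/4 + 3*x^3 + 3*x^2/2 at the endpoints):
  F(1) − F(−1) = 81/20 − (9/20) = 18/5.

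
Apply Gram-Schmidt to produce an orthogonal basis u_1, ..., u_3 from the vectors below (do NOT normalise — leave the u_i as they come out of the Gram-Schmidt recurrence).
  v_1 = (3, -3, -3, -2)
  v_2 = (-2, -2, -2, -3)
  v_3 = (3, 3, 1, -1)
Orthogonal basis:
  u_1 = (3, -3, -3, -2)
  u_2 = (-98/31, -26/31, -26/31, -69/31)
  u_3 = (530/507, 92/39, 14/39, -424/169)

Apply the Gram-Schmidt recurrence
  u_1 = v_1
  u_i = v_i − Σ_{j<i} ((v_i · u_j) / (u_j · u_j)) · u_j.

Step by step this gives:
  u_1 = (3, -3, -3, -2)
  u_2 = (-98/31, -26/31, -26/31, -69/31)
  u_3 = (530/507, 92/39, 14/39, -424/169)

Orthogonality check:
  u_2 · u_1 = 0 (should be 0)
  u_3 · u_1 = 0 (should be 0)
  u_3 · u_2 = 0 (should be 0)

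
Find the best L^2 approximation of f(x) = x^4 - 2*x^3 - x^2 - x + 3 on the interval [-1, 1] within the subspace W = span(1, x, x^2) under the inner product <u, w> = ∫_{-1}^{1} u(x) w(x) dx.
g(x) = -x^2/7 - 11*x/5 + 102/35

The best approximation g ∈ W is the orthogonal projection of f onto W. Writing g = a_0 + a_1 x + a_2 x^2, the coefficients solve the normal equations G · a = b where
  G_{ij} = <φ_i, φ_j> and b_i = <f, φ_i>, with φ_0 = 1, φ_1 = x, φ_2 = x^2.
G =
  [2, 0, 2/3]
  [0, 2/3, 0]
  [2/3, 0, 2/5],
b = (86/15, -22/15, 66/35).
Solving gives a_0 = 102/35, a_1 = -11/5, a_2 = -1/7, so
  g(x) = -x^2/7 - 11*x/5 + 102/35.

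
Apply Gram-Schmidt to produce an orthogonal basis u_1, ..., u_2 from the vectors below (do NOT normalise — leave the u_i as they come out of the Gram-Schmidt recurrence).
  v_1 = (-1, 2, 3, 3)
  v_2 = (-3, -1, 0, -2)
Orthogonal basis:
  u_1 = (-1, 2, 3, 3)
  u_2 = (-74/23, -13/23, 15/23, -31/23)

Apply the Gram-Schmidt recurrence
  u_1 = v_1
  u_i = v_i − Σ_{j<i} ((v_i · u_j) / (u_j · u_j)) · u_j.

Step by step this gives:
  u_1 = (-1, 2, 3, 3)
  u_2 = (-74/23, -13/23, 15/23, -31/23)

Orthogonality check:
  u_2 · u_1 = 0 (should be 0)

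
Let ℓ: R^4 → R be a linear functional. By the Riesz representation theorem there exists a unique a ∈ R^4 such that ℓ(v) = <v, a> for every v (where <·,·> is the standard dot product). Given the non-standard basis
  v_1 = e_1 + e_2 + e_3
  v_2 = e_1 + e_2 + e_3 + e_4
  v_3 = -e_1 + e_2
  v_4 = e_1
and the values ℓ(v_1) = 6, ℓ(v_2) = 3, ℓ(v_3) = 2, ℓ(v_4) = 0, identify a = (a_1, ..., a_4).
a = (0, 2, 4, -3)

Write a = (a_1, ..., a_4) in the standard basis. For each basis vector v_i, ℓ(v_i) = <v_i, a> is a linear equation in the a_j's. Collect the n equations into a matrix system V a = ℓ, where row i of V is v_i (expressed in the standard basis). Since V is invertible (lower-triangular with 1s on the diagonal, up to permutation), solve by back-substitution:
  V =
[[1, 1, 1, 0],
 [1, 1, 1, 1],
 [-1, 1, 0, 0],
 [1, 0, 0, 0]]
  V a = (6, 3, 2, 0)
Solving gives a = (0, 2, 4, -3).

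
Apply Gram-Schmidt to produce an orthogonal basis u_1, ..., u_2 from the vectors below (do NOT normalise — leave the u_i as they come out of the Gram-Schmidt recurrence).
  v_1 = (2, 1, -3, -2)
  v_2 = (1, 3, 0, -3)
Orthogonal basis:
  u_1 = (2, 1, -3, -2)
  u_2 = (-2/9, 43/18, 11/6, -16/9)

Apply the Gram-Schmidt recurrence
  u_1 = v_1
  u_i = v_i − Σ_{j<i} ((v_i · u_j) / (u_j · u_j)) · u_j.

Step by step this gives:
  u_1 = (2, 1, -3, -2)
  u_2 = (-2/9, 43/18, 11/6, -16/9)

Orthogonality check:
  u_2 · u_1 = 0 (should be 0)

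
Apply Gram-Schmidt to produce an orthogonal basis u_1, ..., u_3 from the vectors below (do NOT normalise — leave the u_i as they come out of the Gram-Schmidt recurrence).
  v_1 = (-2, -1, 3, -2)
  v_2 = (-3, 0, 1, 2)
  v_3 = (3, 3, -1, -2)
Orthogonal basis:
  u_1 = (-2, -1, 3, -2)
  u_2 = (-22/9, 5/18, 1/6, 23/9)
  u_3 = (-39/227, 639/227, 111/227, -114/227)

Apply the Gram-Schmidt recurrence
  u_1 = v_1
  u_i = v_i − Σ_{j<i} ((v_i · u_j) / (u_j · u_j)) · u_j.

Step by step this gives:
  u_1 = (-2, -1, 3, -2)
  u_2 = (-22/9, 5/18, 1/6, 23/9)
  u_3 = (-39/227, 639/227, 111/227, -114/227)

Orthogonality check:
  u_2 · u_1 = 0 (should be 0)
  u_3 · u_1 = 0 (should be 0)
  u_3 · u_2 = 0 (should be 0)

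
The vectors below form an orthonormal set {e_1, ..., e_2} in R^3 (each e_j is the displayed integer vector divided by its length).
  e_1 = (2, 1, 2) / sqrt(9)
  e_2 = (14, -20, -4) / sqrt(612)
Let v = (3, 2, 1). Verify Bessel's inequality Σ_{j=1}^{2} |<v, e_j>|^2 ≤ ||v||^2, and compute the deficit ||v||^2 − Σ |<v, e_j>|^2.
Σ |<v, e_j>|^2 = 189/17; ||v||^2 = 14; deficit = 49/17

Write each e_j = u_j / sqrt(<u_j, u_j>) where u_j is the displayed integer vector. Then <v, e_j> = <v, u_j> / sqrt(<u_j, u_j>), so |<v, e_j>|^2 = <v, u_j>^2 / <u_j, u_j>.
Coefficients: <v, e_1> = 10/sqrt(9), <v, e_2> = -2/sqrt(612).
Square and sum: Σ |<v, e_j>|^2 = 189/17.
Compute ||v||^2 = v·v = 14.
Deficit = 14 − 189/17 = 49/17 ≥ 0, confirming Bessel's inequality. (The deficit equals ||v − Σ <v,e_j> e_j||^2, the squared distance from v to span{e_j}.)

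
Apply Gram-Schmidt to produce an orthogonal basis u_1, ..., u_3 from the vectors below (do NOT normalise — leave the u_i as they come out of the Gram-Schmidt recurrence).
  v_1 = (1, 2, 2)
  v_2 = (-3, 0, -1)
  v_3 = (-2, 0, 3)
Orthogonal basis:
  u_1 = (1, 2, 2)
  u_2 = (-22/9, 10/9, 1/9)
  u_3 = (-44/65, -22/13, 132/65)

Apply the Gram-Schmidt recurrence
  u_1 = v_1
  u_i = v_i − Σ_{j<i} ((v_i · u_j) / (u_j · u_j)) · u_j.

Step by step this gives:
  u_1 = (1, 2, 2)
  u_2 = (-22/9, 10/9, 1/9)
  u_3 = (-44/65, -22/13, 132/65)

Orthogonality check:
  u_2 · u_1 = 0 (should be 0)
  u_3 · u_1 = 0 (should be 0)
  u_3 · u_2 = 0 (should be 0)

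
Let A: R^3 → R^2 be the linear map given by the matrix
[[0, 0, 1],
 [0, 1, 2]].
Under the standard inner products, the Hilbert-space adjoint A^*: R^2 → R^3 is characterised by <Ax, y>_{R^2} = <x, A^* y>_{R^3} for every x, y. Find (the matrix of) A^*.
A^* = A^T =
[[0, 0],
 [0, 1],
 [1, 2]]

For real matrices with standard dot products, the defining identity <Ax, y> = <x, A^* y> gives (Ax)^T y = x^T (A^*) y, i.e. x^T A^T y = x^T (A^*) y. Since this holds for all x, y, we must have A^* = A^T. Therefore
A^* =
[[0, 0],
 [0, 1],
 [1, 2]].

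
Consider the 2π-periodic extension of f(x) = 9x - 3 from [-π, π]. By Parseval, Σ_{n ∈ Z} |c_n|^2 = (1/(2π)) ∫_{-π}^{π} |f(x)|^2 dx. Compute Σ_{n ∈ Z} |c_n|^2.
Σ |c_n|^2 = 27π^2 + 9

Expand and integrate term by term over [-π, π]:
  ∫ (9x)^2 dx = 81·(2π^3/3); ∫ 2·9·(-3)·x dx = 0 (odd integrand); ∫ (-3)^2 dx = 9·2π.
So (1/(2π)) ∫_{-π}^{π} (9x - 3)^2 dx = 81π^2/3 + 9 = 27π^2 + 9.
Parseval ⇒ Σ |c_n|^2 = 27π^2 + 9.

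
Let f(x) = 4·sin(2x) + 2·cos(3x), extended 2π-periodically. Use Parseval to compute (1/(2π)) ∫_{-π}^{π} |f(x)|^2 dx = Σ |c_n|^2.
Σ |c_n|^2 = 10

Expand |f|^2 and use orthogonality of {sin(nx), cos(mx)} on [-π, π]:
  ∫_{-π}^{π} sin(nx)^2 dx = π, ∫ cos(mx)^2 dx = π, and cross terms integrate to 0.
So ∫_{-π}^{π} f(x)^2 dx = 4^2 · π + 2^2 · π = (16 + 4)π.
Divide by 2π: (16 + 4)/2 = 10.
By Parseval, this equals Σ |c_n|^2.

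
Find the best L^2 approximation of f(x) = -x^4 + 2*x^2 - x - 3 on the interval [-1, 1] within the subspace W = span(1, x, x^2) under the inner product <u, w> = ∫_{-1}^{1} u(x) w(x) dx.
g(x) = 8*x^2/7 - x - 102/35

The best approximation g ∈ W is the orthogonal projection of f onto W. Writing g = a_0 + a_1 x + a_2 x^2, the coefficients solve the normal equations G · a = b where
  G_{ij} = <φ_i, φ_j> and b_i = <f, φ_i>, with φ_0 = 1, φ_1 = x, φ_2 = x^2.
G =
  [2, 0, 2/3]
  [0, 2/3, 0]
  [2/3, 0, 2/5],
b = (-76/15, -2/3, -52/35).
Solving gives a_0 = -102/35, a_1 = -1, a_2 = 8/7, so
  g(x) = 8*x^2/7 - x - 102/35.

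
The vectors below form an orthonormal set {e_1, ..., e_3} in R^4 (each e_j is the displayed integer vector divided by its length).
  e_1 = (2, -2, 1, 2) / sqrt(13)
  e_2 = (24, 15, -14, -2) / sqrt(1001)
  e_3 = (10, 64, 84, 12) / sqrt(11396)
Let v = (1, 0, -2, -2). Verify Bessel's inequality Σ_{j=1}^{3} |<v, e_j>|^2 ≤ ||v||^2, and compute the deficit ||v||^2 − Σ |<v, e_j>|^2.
Σ |<v, e_j>|^2 = 269/37; ||v||^2 = 9; deficit = 64/37

Write each e_j = u_j / sqrt(<u_j, u_j>) where u_j is the displayed integer vector. Then <v, e_j> = <v, u_j> / sqrt(<u_j, u_j>), so |<v, e_j>|^2 = <v, u_j>^2 / <u_j, u_j>.
Coefficients: <v, e_1> = -4/sqrt(13), <v, e_2> = 56/sqrt(1001), <v, e_3> = -182/sqrt(11396).
Square and sum: Σ |<v, e_j>|^2 = 269/37.
Compute ||v||^2 = v·v = 9.
Deficit = 9 − 269/37 = 64/37 ≥ 0, confirming Bessel's inequality. (The deficit equals ||v − Σ <v,e_j> e_j||^2, the squared distance from v to span{e_j}.)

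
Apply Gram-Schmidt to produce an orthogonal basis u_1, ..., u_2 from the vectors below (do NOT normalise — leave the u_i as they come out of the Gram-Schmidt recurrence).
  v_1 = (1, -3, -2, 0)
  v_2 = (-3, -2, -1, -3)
Orthogonal basis:
  u_1 = (1, -3, -2, 0)
  u_2 = (-47/14, -13/14, -2/7, -3)

Apply the Gram-Schmidt recurrence
  u_1 = v_1
  u_i = v_i − Σ_{j<i} ((v_i · u_j) / (u_j · u_j)) · u_j.

Step by step this gives:
  u_1 = (1, -3, -2, 0)
  u_2 = (-47/14, -13/14, -2/7, -3)

Orthogonality check:
  u_2 · u_1 = 0 (should be 0)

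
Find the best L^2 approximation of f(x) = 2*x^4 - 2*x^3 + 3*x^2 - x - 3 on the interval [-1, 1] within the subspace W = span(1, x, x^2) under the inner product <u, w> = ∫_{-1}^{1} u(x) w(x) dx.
g(x) = 33*x^2/7 - 11*x/5 - 111/35

The best approximation g ∈ W is the orthogonal projection of f onto W. Writing g = a_0 + a_1 x + a_2 x^2, the coefficients solve the normal equations G · a = b where
  G_{ij} = <φ_i, φ_j> and b_i = <f, φ_i>, with φ_0 = 1, φ_1 = x, φ_2 = x^2.
G =
  [2, 0, 2/3]
  [0, 2/3, 0]
  [2/3, 0, 2/5],
b = (-16/5, -22/15, -8/35).
Solving gives a_0 = -111/35, a_1 = -11/5, a_2 = 33/7, so
  g(x) = 33*x^2/7 - 11*x/5 - 111/35.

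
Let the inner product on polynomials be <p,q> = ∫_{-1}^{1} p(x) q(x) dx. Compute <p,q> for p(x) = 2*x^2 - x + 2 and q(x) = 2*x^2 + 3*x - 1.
<p,q> = -46/15

Expand the product: p(x)·q(x) = 4*x^4 + 4*x^3 - x^2 + 7*x - 2.
∫_{-1}^{1} of each monomial x^k gives [2/(k+1) if k even, 0 if k odd]. Integrating term-by-term (or equivalently evaluating the antiderivative F(x) = 4*x^5/5 + x^4 - x^3/3 + 7*x^2/2 - 2*x at the endpoints):
  F(1) − F(−1) = 89/30 − (181/30) = -46/15.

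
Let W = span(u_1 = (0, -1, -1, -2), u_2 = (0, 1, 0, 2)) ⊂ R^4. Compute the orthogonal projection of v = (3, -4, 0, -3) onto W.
proj_W(v) = (0, -2, 0, -4)

Set up U = [u_1 | ... | u_2] ∈ R^(4×2). The projector onto W = col(U) is P = U (U^T U)^(-1) U^T.
Compute U^T U =
  [6, -5]
  [-5, 5],
and U^T v = (10, -10).
Solve U^T U · c = U^T v for the coefficients: c = (0, -2). The projection is proj_W(v) = U c.
Check: (v - proj_W(v)) · u_1 = 0  (should be 0).
Check: (v - proj_W(v)) · u_2 = 0  (should be 0).
Result: proj_W(v) = (0, -2, 0, -4).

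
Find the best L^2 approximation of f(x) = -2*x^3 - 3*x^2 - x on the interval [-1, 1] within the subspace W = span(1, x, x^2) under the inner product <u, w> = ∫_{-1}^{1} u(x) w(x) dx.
g(x) = -3*x^2 - 11*x/5

The best approximation g ∈ W is the orthogonal projection of f onto W. Writing g = a_0 + a_1 x + a_2 x^2, the coefficients solve the normal equations G · a = b where
  G_{ij} = <φ_i, φ_j> and b_i = <f, φ_i>, with φ_0 = 1, φ_1 = x, φ_2 = x^2.
G =
  [2, 0, 2/3]
  [0, 2/3, 0]
  [2/3, 0, 2/5],
b = (-2, -22/15, -6/5).
Solving gives a_0 = 0, a_1 = -11/5, a_2 = -3, so
  g(x) = -3*x^2 - 11*x/5.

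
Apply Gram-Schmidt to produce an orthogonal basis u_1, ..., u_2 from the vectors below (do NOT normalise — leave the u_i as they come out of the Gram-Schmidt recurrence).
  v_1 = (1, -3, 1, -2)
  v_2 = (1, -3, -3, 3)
Orthogonal basis:
  u_1 = (1, -3, 1, -2)
  u_2 = (14/15, -14/5, -46/15, 47/15)

Apply the Gram-Schmidt recurrence
  u_1 = v_1
  u_i = v_i − Σ_{j<i} ((v_i · u_j) / (u_j · u_j)) · u_j.

Step by step this gives:
  u_1 = (1, -3, 1, -2)
  u_2 = (14/15, -14/5, -46/15, 47/15)

Orthogonality check:
  u_2 · u_1 = 0 (should be 0)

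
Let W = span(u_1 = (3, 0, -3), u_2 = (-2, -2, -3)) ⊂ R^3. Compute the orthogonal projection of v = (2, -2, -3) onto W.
proj_W(v) = (50/33, -26/33, -115/33)

Set up U = [u_1 | ... | u_2] ∈ R^(3×2). The projector onto W = col(U) is P = U (U^T U)^(-1) U^T.
Compute U^T U =
  [18, 3]
  [3, 17],
and U^T v = (15, 9).
Solve U^T U · c = U^T v for the coefficients: c = (76/99, 13/33). The projection is proj_W(v) = U c.
Check: (v - proj_W(v)) · u_1 = 0  (should be 0).
Check: (v - proj_W(v)) · u_2 = 0  (should be 0).
Result: proj_W(v) = (50/33, -26/33, -115/33).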